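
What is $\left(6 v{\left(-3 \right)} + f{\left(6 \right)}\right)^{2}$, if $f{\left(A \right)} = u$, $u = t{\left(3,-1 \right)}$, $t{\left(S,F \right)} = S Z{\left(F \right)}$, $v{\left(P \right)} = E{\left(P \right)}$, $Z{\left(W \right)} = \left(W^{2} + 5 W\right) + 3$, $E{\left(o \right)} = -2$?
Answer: $225$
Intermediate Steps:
$Z{\left(W \right)} = 3 + W^{2} + 5 W$
$v{\left(P \right)} = -2$
$t{\left(S,F \right)} = S \left(3 + F^{2} + 5 F\right)$
$u = -3$ ($u = 3 \left(3 + \left(-1\right)^{2} + 5 \left(-1\right)\right) = 3 \left(3 + 1 - 5\right) = 3 \left(-1\right) = -3$)
$f{\left(A \right)} = -3$
$\left(6 v{\left(-3 \right)} + f{\left(6 \right)}\right)^{2} = \left(6 \left(-2\right) - 3\right)^{2} = \left(-12 - 3\right)^{2} = \left(-15\right)^{2} = 225$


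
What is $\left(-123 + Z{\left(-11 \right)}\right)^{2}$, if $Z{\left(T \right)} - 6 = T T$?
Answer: $16$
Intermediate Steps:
$Z{\left(T \right)} = 6 + T^{2}$ ($Z{\left(T \right)} = 6 + T T = 6 + T^{2}$)
$\left(-123 + Z{\left(-11 \right)}\right)^{2} = \left(-123 + \left(6 + \left(-11\right)^{2}\right)\right)^{2} = \left(-123 + \left(6 + 121\right)\right)^{2} = \left(-123 + 127\right)^{2} = 4^{2} = 16$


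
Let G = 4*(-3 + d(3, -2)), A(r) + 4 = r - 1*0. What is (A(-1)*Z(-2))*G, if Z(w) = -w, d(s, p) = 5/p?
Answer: 220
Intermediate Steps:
A(r) = -4 + r (A(r) = -4 + (r - 1*0) = -4 + (r + 0) = -4 + r)
G = -22 (G = 4*(-3 + 5/(-2)) = 4*(-3 + 5*(-½)) = 4*(-3 - 5/2) = 4*(-11/2) = -22)
(A(-1)*Z(-2))*G = ((-4 - 1)*(-1*(-2)))*(-22) = -5*2*(-22) = -10*(-22) = 220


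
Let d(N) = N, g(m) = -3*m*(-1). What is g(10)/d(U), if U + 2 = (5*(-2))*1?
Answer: -5/2 ≈ -2.5000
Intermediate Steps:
U = -12 (U = -2 + (5*(-2))*1 = -2 - 10*1 = -2 - 10 = -12)
g(m) = 3*m
g(10)/d(U) = (3*10)/(-12) = 30*(-1/12) = -5/2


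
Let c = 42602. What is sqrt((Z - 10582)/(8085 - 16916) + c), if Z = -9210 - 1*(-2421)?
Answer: sqrt(3322536875023)/8831 ≈ 206.41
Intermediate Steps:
Z = -6789 (Z = -9210 + 2421 = -6789)
sqrt((Z - 10582)/(8085 - 16916) + c) = sqrt((-6789 - 10582)/(8085 - 16916) + 42602) = sqrt(-17371/(-8831) + 42602) = sqrt(-17371*(-1/8831) + 42602) = sqrt(17371/8831 + 42602) = sqrt(376235633/8831) = sqrt(3322536875023)/8831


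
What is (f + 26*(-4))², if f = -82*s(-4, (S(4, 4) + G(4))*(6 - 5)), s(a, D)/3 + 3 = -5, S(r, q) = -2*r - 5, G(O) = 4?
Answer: 3474496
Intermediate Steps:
S(r, q) = -5 - 2*r
s(a, D) = -24 (s(a, D) = -9 + 3*(-5) = -9 - 15 = -24)
f = 1968 (f = -82*(-24) = 1968)
(f + 26*(-4))² = (1968 + 26*(-4))² = (1968 - 104)² = 1864² = 3474496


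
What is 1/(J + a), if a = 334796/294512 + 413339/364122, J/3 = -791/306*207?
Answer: -227881384236/365292208486721 ≈ -0.00062383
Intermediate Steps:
J = -54579/34 (J = 3*(-791/306*207) = 3*(-18193/34) = -54579/34 ≈ -1605.3)
a = 30454985585/13404787308 (a = 334796*(1/294512) + 413339*(1/364122) = 83699/73628 + 413339/364122 = 30454985585/13404787308 ≈ 2.2719)
1/(J + a) = 1/(-54579/34 + 30454985585/13404787308) = 1/(-365292208486721/227881384236) = -227881384236/365292208486721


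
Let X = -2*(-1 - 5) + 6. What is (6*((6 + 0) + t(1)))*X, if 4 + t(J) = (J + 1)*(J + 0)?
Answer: 432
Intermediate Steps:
X = 18 (X = -2*(-6) + 6 = 12 + 6 = 18)
t(J) = -4 + J*(1 + J) (t(J) = -4 + (J + 1)*(J + 0) = -4 + (1 + J)*J = -4 + J*(1 + J))
(6*((6 + 0) + t(1)))*X = (6*((6 + 0) + (-4 + 1 + 1**2)))*18 = (6*(6 + (-4 + 1 + 1)))*18 = (6*(6 - 2))*18 = (6*4)*18 = 24*18 = 432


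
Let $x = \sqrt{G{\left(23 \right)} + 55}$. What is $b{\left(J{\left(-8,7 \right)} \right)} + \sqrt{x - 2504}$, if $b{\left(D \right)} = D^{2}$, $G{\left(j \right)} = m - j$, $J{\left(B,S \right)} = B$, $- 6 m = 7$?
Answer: $64 + \frac{\sqrt{-90144 + 6 \sqrt{1110}}}{6} \approx 64.0 + 49.984 i$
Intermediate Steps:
$m = - \frac{7}{6}$ ($m = \left(- \frac{1}{6}\right) 7 = - \frac{7}{6} \approx -1.1667$)
$G{\left(j \right)} = - \frac{7}{6} - j$
$x = \frac{\sqrt{1110}}{6}$ ($x = \sqrt{\left(- \frac{7}{6} - 23\right) + 55} = \sqrt{- \frac{145}{6} + 55} = \sqrt{\frac{185}{6}} = \frac{\sqrt{1110}}{6} \approx 5.5528$)
$b{\left(J{\left(-8,7 \right)} \right)} + \sqrt{x - 2504} = \left(-8\right)^{2} + \sqrt{\frac{\sqrt{1110}}{6} - 2504} = 64 + \sqrt{-2504 + \frac{\sqrt{1110}}{6}}$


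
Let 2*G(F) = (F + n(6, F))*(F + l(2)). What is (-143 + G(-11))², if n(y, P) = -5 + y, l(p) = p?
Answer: 9604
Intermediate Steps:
G(F) = (1 + F)*(2 + F)/2 (G(F) = ((F + (-5 + 6))*(F + 2))/2 = ((F + 1)*(2 + F))/2 = ((1 + F)*(2 + F))/2 = (1 + F)*(2 + F)/2)
(-143 + G(-11))² = (-143 + (1 + (½)*(-11)² + (3/2)*(-11)))² = (-143 + (1 + (½)*121 - 33/2))² = (-143 + (1 + 121/2 - 33/2))² = (-143 + 45)² = (-98)² = 9604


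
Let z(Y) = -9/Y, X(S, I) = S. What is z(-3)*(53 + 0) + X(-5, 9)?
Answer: 154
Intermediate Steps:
z(-3)*(53 + 0) + X(-5, 9) = (-9/(-3))*(53 + 0) - 5 = -9*(-⅓)*53 - 5 = 3*53 - 5 = 159 - 5 = 154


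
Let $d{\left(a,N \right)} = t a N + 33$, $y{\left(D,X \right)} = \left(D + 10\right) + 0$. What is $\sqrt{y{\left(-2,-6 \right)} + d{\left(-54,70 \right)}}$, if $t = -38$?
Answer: $\sqrt{143681} \approx 379.05$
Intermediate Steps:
$y{\left(D,X \right)} = 10 + D$ ($y{\left(D,X \right)} = \left(10 + D\right) + 0 = 10 + D$)
$d{\left(a,N \right)} = 33 - 38 N a$ ($d{\left(a,N \right)} = - 38 a N + 33 = - 38 N a + 33 = 33 - 38 N a$)
$\sqrt{y{\left(-2,-6 \right)} + d{\left(-54,70 \right)}} = \sqrt{\left(10 - 2\right) - \left(-33 + 2660 \left(-54\right)\right)} = \sqrt{8 + \left(33 + 143640\right)} = \sqrt{8 + 143673} = \sqrt{143681}$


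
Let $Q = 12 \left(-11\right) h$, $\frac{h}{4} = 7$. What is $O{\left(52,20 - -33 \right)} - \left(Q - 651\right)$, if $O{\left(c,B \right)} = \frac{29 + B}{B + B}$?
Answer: $\frac{230432}{53} \approx 4347.8$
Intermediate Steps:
$h = 28$ ($h = 4 \cdot 7 = 28$)
$O{\left(c,B \right)} = \frac{29 + B}{2 B}$
$Q = -3696$ ($Q = 12 \left(-11\right) 28 = \left(-132\right) 28 = -3696$)
$O{\left(52,20 - -33 \right)} - \left(Q - 651\right) = \frac{29 + \left(20 - -33\right)}{2 \left(20 - -33\right)} - \left(-3696 - 651\right) = \frac{29 + \left(20 + 33\right)}{2 \left(20 + 33\right)} - -4347 = \frac{29 + 53}{2 \cdot 53} + 4347 = \frac{1}{2} \cdot \frac{1}{53} \cdot 82 + 4347 = \frac{41}{53} + 4347 = \frac{230432}{53}$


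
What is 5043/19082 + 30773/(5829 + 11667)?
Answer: 337721357/166929336 ≈ 2.0231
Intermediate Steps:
5043/19082 + 30773/(5829 + 11667) = 5043*(1/19082) + 30773/17496 = 5043/19082 + 30773*(1/17496) = 5043/19082 + 30773/17496 = 337721357/166929336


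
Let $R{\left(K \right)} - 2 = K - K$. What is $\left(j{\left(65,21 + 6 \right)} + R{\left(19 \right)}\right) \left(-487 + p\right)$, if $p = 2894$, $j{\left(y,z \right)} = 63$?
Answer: $156455$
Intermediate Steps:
$R{\left(K \right)} = 2$ ($R{\left(K \right)} = 2 + \left(K - K\right) = 2 + 0 = 2$)
$\left(j{\left(65,21 + 6 \right)} + R{\left(19 \right)}\right) \left(-487 + p\right) = \left(63 + 2\right) \left(-487 + 2894\right) = 65 \cdot 2407 = 156455$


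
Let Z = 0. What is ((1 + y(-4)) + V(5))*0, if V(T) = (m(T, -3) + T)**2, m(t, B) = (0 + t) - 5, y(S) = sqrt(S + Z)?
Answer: 0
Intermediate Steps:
y(S) = sqrt(S) (y(S) = sqrt(S + 0) = sqrt(S))
m(t, B) = -5 + t (m(t, B) = t - 5 = -5 + t)
V(T) = (-5 + 2*T)**2 (V(T) = ((-5 + T) + T)**2 = (-5 + 2*T)**2)
((1 + y(-4)) + V(5))*0 = ((1 + sqrt(-4)) + (-5 + 2*5)**2)*0 = ((1 + 2*I) + (-5 + 10)**2)*0 = ((1 + 2*I) + 5**2)*0 = ((1 + 2*I) + 25)*0 = (26 + 2*I)*0 = 0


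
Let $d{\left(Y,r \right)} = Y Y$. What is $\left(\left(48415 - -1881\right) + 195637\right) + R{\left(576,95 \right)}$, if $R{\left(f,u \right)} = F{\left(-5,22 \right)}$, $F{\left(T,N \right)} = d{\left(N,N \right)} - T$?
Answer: $246422$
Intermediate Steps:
$d{\left(Y,r \right)} = Y^{2}$
$F{\left(T,N \right)} = N^{2} - T$
$R{\left(f,u \right)} = 489$ ($R{\left(f,u \right)} = 22^{2} - -5 = 484 + 5 = 489$)
$\left(\left(48415 - -1881\right) + 195637\right) + R{\left(576,95 \right)} = \left(\left(48415 - -1881\right) + 195637\right) + 489 = \left(\left(48415 + 1881\right) + 195637\right) + 489 = \left(50296 + 195637\right) + 489 = 245933 + 489 = 246422$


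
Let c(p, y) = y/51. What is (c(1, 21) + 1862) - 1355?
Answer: 8626/17 ≈ 507.41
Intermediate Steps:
c(p, y) = y/51 (c(p, y) = y*(1/51) = y/51)
(c(1, 21) + 1862) - 1355 = ((1/51)*21 + 1862) - 1355 = (7/17 + 1862) - 1355 = 31661/17 - 1355 = 8626/17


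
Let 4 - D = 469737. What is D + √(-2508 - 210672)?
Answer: -469733 + 2*I*√53295 ≈ -4.6973e+5 + 461.71*I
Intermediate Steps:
D = -469733 (D = 4 - 1*469737 = 4 - 469737 = -469733)
D + √(-2508 - 210672) = -469733 + √(-2508 - 210672) = -469733 + √(-213180) = -469733 + 2*I*√53295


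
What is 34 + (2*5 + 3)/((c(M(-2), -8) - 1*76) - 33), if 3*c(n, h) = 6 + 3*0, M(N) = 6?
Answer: 3625/107 ≈ 33.878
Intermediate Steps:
c(n, h) = 2 (c(n, h) = (6 + 3*0)/3 = (6 + 0)/3 = (⅓)*6 = 2)
34 + (2*5 + 3)/((c(M(-2), -8) - 1*76) - 33) = 34 + (2*5 + 3)/((2 - 1*76) - 33) = 34 + (10 + 3)/((2 - 76) - 33) = 34 + 13/(-74 - 33) = 34 + 13/(-107) = 34 + 13*(-1/107) = 34 - 13/107 = 3625/107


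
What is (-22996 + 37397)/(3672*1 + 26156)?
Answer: 14401/29828 ≈ 0.48280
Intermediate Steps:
(-22996 + 37397)/(3672*1 + 26156) = 14401/(3672 + 26156) = 14401/29828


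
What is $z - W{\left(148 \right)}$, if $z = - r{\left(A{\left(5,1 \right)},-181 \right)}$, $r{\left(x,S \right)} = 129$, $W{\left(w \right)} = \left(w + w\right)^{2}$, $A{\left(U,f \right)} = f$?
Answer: $-87745$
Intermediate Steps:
$W{\left(w \right)} = 4 w^{2}$ ($W{\left(w \right)} = \left(2 w\right)^{2} = 4 w^{2}$)
$z = -129$ ($z = \left(-1\right) 129 = -129$)
$z - W{\left(148 \right)} = -129 - 4 \cdot 148^{2} = -129 - 4 \cdot 21904 = -129 - 87616 = -87745$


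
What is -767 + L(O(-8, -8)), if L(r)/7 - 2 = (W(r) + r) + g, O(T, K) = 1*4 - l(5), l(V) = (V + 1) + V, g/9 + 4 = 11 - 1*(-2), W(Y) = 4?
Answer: -207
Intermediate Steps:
g = 81 (g = -36 + 9*(11 - 1*(-2)) = -36 + 9*(11 + 2) = -36 + 9*13 = -36 + 117 = 81)
l(V) = 1 + 2*V (l(V) = (1 + V) + V = 1 + 2*V)
O(T, K) = -7 (O(T, K) = 1*4 - (1 + 2*5) = 4 - (1 + 10) = 4 - 1*11 = 4 - 11 = -7)
L(r) = 609 + 7*r (L(r) = 14 + 7*((4 + r) + 81) = 14 + 7*(85 + r) = 14 + (595 + 7*r) = 609 + 7*r)
-767 + L(O(-8, -8)) = -767 + (609 + 7*(-7)) = -767 + (609 - 49) = -767 + 560 = -207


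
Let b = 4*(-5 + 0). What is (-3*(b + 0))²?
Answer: 3600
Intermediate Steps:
b = -20 (b = 4*(-5) = -20)
(-3*(b + 0))² = (-3*(-20 + 0))² = (-3*(-20))² = 60² = 3600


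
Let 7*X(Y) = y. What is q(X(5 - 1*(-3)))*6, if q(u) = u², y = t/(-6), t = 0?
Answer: 0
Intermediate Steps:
y = 0 (y = 0/(-6) = 0*(-⅙) = 0)
X(Y) = 0 (X(Y) = (⅐)*0 = 0)
q(X(5 - 1*(-3)))*6 = 0²*6 = 0*6 = 0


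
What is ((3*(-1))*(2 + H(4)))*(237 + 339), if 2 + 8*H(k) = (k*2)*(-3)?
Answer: 2160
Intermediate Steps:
H(k) = -¼ - 3*k/4 (H(k) = -¼ + ((k*2)*(-3))/8 = -¼ + ((2*k)*(-3))/8 = -¼ + (-6*k)/8 = -¼ - 3*k/4)
((3*(-1))*(2 + H(4)))*(237 + 339) = ((3*(-1))*(2 + (-¼ - ¾*4)))*(237 + 339) = -3*(2 + (-¼ - 3))*576 = -3*(2 - 13/4)*576 = -3*(-5/4)*576 = (15/4)*576 = 2160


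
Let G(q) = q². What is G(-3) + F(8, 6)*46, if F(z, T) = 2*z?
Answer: 745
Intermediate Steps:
G(-3) + F(8, 6)*46 = (-3)² + (2*8)*46 = 9 + 16*46 = 9 + 736 = 745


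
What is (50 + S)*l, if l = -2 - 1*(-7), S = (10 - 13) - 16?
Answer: 155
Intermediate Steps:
S = -19 (S = -3 - 16 = -19)
l = 5 (l = -2 + 7 = 5)
(50 + S)*l = (50 - 19)*5 = 31*5 = 155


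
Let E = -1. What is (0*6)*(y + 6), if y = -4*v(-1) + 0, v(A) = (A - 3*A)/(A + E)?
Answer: 0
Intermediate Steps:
v(A) = -2*A/(-1 + A) (v(A) = (A - 3*A)/(A - 1) = (-2*A)/(-1 + A) = -2*A/(-1 + A))
y = 4 (y = -(-8)*(-1)/(-1 - 1) + 0 = -(-8)*(-1)/(-2) + 0 = -(-8)*(-1)*(-1)/2 + 0 = -4*(-1) + 0 = 4 + 0 = 4)
(0*6)*(y + 6) = (0*6)*(4 + 6) = 0*10 = 0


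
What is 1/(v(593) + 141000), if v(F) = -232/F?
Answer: 593/83612768 ≈ 7.0922e-6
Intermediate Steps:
1/(v(593) + 141000) = 1/(-232/593 + 141000) = 1/(83612768/593) = 593/83612768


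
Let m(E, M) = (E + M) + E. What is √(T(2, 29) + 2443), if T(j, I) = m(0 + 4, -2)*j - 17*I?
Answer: 3*√218 ≈ 44.294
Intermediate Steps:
m(E, M) = M + 2*E
T(j, I) = -17*I + 6*j (T(j, I) = (-2 + 2*(0 + 4))*j - 17*I = (-2 + 2*4)*j - 17*I = (-2 + 8)*j - 17*I = 6*j - 17*I = -17*I + 6*j)
√(T(2, 29) + 2443) = √((-17*29 + 6*2) + 2443) = √((-493 + 12) + 2443) = √(-481 + 2443) = √1962 = 3*√218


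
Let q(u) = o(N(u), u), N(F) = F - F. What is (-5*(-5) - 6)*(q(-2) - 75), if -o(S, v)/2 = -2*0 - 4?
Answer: -1273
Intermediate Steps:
N(F) = 0
o(S, v) = 8 (o(S, v) = -2*(-2*0 - 4) = -2*(0 - 4) = -2*(-4) = 8)
q(u) = 8
(-5*(-5) - 6)*(q(-2) - 75) = (-5*(-5) - 6)*(8 - 75) = (25 - 6)*(-67) = 19*(-67) = -1273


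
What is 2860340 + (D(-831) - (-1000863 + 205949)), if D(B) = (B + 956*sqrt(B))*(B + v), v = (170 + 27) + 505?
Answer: 3762453 - 123324*I*sqrt(831) ≈ 3.7625e+6 - 3.5551e+6*I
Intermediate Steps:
v = 702 (v = 197 + 505 = 702)
D(B) = (702 + B)*(B + 956*sqrt(B)) (D(B) = (B + 956*sqrt(B))*(B + 702) = (B + 956*sqrt(B))*(702 + B) = (702 + B)*(B + 956*sqrt(B)))
2860340 + (D(-831) - (-1000863 + 205949)) = 2860340 + (((-831)**2 + 702*(-831) + 956*(-831)**(3/2) + 671112*sqrt(-831)) - (-1000863 + 205949)) = 2860340 + ((690561 - 583362 + 956*(-831*I*sqrt(831)) + 671112*(I*sqrt(831))) - 1*(-794914)) = 2860340 + ((690561 - 583362 - 794436*I*sqrt(831) + 671112*I*sqrt(831)) + 794914) = 2860340 + ((107199 - 123324*I*sqrt(831)) + 794914) = 2860340 + (902113 - 123324*I*sqrt(831)) = 3762453 - 123324*I*sqrt(831)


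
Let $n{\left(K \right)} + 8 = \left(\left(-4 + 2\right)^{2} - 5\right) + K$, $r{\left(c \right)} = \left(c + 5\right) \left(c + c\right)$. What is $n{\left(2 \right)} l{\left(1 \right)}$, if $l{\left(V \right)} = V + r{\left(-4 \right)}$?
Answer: $49$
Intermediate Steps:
$r{\left(c \right)} = 2 c \left(5 + c\right)$ ($r{\left(c \right)} = \left(5 + c\right) 2 c = 2 c \left(5 + c\right)$)
$l{\left(V \right)} = -8 + V$ ($l{\left(V \right)} = V + 2 \left(-4\right) \left(5 - 4\right) = V + 2 \left(-4\right) 1 = V - 8 = -8 + V$)
$n{\left(K \right)} = -9 + K$ ($n{\left(K \right)} = -8 - \left(5 - K - \left(-4 + 2\right)^{2}\right) = -8 - \left(5 - 4 - K\right) = -8 + \left(\left(4 - 5\right) + K\right) = -8 + \left(-1 + K\right) = -9 + K$)
$n{\left(2 \right)} l{\left(1 \right)} = \left(-9 + 2\right) \left(-8 + 1\right) = \left(-7\right) \left(-7\right) = 49$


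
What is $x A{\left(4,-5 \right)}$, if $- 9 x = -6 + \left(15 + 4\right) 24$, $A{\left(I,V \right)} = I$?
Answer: $-200$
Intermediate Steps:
$x = -50$ ($x = - \frac{-6 + \left(15 + 4\right) 24}{9} = - \frac{-6 + 19 \cdot 24}{9} = - \frac{-6 + 456}{9} = \left(- \frac{1}{9}\right) 450 = -50$)
$x A{\left(4,-5 \right)} = \left(-50\right) 4 = -200$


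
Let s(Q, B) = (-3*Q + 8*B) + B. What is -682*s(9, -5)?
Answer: 49104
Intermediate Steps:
s(Q, B) = -3*Q + 9*B
-682*s(9, -5) = -682*(-3*9 + 9*(-5)) = -682*(-27 - 45) = -682*(-72) = 49104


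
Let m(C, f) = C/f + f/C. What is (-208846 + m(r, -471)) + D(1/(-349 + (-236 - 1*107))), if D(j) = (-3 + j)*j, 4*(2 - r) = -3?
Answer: -518570683520059/2480994384 ≈ -2.0902e+5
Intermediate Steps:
r = 11/4 (r = 2 - ¼*(-3) = 2 + ¾ = 11/4 ≈ 2.7500)
D(j) = j*(-3 + j)
(-208846 + m(r, -471)) + D(1/(-349 + (-236 - 1*107))) = (-208846 + ((11/4)/(-471) - 471/11/4)) + (-3 + 1/(-349 + (-236 - 1*107)))/(-349 + (-236 - 1*107)) = (-208846 + ((11/4)*(-1/471) - 471*4/11)) + (-3 + 1/(-349 + (-236 - 107)))/(-349 + (-236 - 107)) = (-208846 + (-11/1884 - 1884/11)) + (-3 + 1/(-349 - 343))/(-349 - 343) = (-208846 - 3549577/20724) + (-3 + 1/(-692))/(-692) = -4331674081/20724 - (-3 - 1/692)/692 = -4331674081/20724 - 1/692*(-2077/692) = -4331674081/20724 + 2077/478864 = -518570683520059/2480994384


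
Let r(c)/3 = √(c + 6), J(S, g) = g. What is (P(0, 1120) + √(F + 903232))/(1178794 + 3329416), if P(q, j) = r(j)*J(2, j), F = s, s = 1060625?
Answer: √1963857/4508210 + 48*√1126/64403 ≈ 0.025320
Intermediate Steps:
r(c) = 3*√(6 + c) (r(c) = 3*√(c + 6) = 3*√(6 + c))
F = 1060625
P(q, j) = 3*j*√(6 + j) (P(q, j) = (3*√(6 + j))*j = 3*j*√(6 + j))
(P(0, 1120) + √(F + 903232))/(1178794 + 3329416) = (3*1120*√(6 + 1120) + √(1060625 + 903232))/(1178794 + 3329416) = (3*1120*√1126 + √1963857)/4508210 = (3360*√1126 + √1963857)*(1/4508210) = (√1963857 + 3360*√1126)*(1/4508210) = √1963857/4508210 + 48*√1126/64403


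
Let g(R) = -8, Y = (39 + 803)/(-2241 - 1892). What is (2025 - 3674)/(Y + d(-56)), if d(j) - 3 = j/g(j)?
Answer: -6815317/40488 ≈ -168.33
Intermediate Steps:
Y = -842/4133 (Y = 842/(-4133) = 842*(-1/4133) = -842/4133 ≈ -0.20373)
d(j) = 3 - j/8 (d(j) = 3 + j/(-8) = 3 + j*(-⅛) = 3 - j/8)
(2025 - 3674)/(Y + d(-56)) = (2025 - 3674)/(-842/4133 + (3 - ⅛*(-56))) = -1649/(-842/4133 + (3 + 7)) = -1649/(-842/4133 + 10) = -1649/40488/4133 = -1649*4133/40488 = -6815317/40488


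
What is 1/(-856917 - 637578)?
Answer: -1/1494495 ≈ -6.6912e-7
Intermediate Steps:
1/(-856917 - 637578) = 1/(-1494495) = -1/1494495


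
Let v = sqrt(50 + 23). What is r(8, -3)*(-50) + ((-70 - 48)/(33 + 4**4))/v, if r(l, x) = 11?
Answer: -550 - 118*sqrt(73)/21097 ≈ -550.05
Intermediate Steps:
v = sqrt(73) ≈ 8.5440
r(8, -3)*(-50) + ((-70 - 48)/(33 + 4**4))/v = 11*(-50) + ((-70 - 48)/(33 + 4**4))/(sqrt(73)) = -550 + (-118/(33 + 256))*(sqrt(73)/73) = -550 + (-118/289)*(sqrt(73)/73) = -550 + (-118*1/289)*(sqrt(73)/73) = -550 - 118*sqrt(73)/21097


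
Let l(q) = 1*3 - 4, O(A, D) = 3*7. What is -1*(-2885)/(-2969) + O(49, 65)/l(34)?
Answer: -65234/2969 ≈ -21.972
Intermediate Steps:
O(A, D) = 21
l(q) = -1 (l(q) = 3 - 4 = -1)
-1*(-2885)/(-2969) + O(49, 65)/l(34) = -1*(-2885)/(-2969) + 21/(-1) = 2885*(-1/2969) + 21*(-1) = -2885/2969 - 21 = -65234/2969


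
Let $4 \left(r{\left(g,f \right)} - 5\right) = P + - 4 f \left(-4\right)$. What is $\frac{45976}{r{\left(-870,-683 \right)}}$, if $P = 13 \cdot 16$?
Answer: $- \frac{45976}{2675} \approx -17.187$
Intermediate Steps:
$P = 208$
$r{\left(g,f \right)} = 57 + 4 f$ ($r{\left(g,f \right)} = 5 + \frac{208 + - 4 f \left(-4\right)}{4} = 5 + \frac{208 + 16 f}{4} = 5 + \left(52 + 4 f\right) = 57 + 4 f$)
$\frac{45976}{r{\left(-870,-683 \right)}} = \frac{45976}{57 + 4 \left(-683\right)} = \frac{45976}{57 - 2732} = \frac{45976}{-2675} = 45976 \left(- \frac{1}{2675}\right) = - \frac{45976}{2675}$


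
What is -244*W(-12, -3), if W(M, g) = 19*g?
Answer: 13908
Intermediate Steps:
-244*W(-12, -3) = -4636*(-3) = -244*(-57) = 13908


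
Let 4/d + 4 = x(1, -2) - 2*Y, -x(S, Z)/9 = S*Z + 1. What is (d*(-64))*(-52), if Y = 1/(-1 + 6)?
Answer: 66560/23 ≈ 2893.9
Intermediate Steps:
Y = 1/5 ≈ 0.20000
x(S, Z) = -9 - 9*S*Z (x(S, Z) = -9*(S*Z + 1) = -9*(1 + S*Z) = -9 - 9*S*Z)
d = 20/23 (d = 4/(-4 + ((-9 - 9*1*(-2)) - 2*1/5)) = 4/(-4 + ((-9 + 18) - 2/5)) = 4/(-4 + (9 - 2/5)) = 4/(-4 + 43/5) = 4/(23/5) = 4*(5/23) = 20/23 ≈ 0.86957)
(d*(-64))*(-52) = ((20/23)*(-64))*(-52) = -1280/23*(-52) = 66560/23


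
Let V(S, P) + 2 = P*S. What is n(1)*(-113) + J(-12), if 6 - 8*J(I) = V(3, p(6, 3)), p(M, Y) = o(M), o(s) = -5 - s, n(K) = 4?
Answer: -3575/8 ≈ -446.88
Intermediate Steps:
p(M, Y) = -5 - M
V(S, P) = -2 + P*S
J(I) = 41/8 (J(I) = ¾ - (-2 + (-5 - 1*6)*3)/8 = ¾ - (-2 + (-5 - 6)*3)/8 = ¾ - (-2 - 11*3)/8 = ¾ - (-2 - 33)/8 = ¾ - ⅛*(-35) = ¾ + 35/8 = 41/8)
n(1)*(-113) + J(-12) = 4*(-113) + 41/8 = -452 + 41/8 = -3575/8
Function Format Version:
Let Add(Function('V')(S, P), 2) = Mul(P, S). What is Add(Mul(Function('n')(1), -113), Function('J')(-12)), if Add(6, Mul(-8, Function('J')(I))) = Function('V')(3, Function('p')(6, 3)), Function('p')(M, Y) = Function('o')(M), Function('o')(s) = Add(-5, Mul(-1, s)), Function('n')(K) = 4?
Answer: Rational(-3575, 8) ≈ -446.88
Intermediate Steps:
Function('p')(M, Y) = Add(-5, Mul(-1, M))
Function('V')(S, P) = Add(-2, Mul(P, S))
Function('J')(I) = Rational(41, 8) (Function('J')(I) = Add(Rational(3, 4), Mul(Rational(-1, 8), Add(-2, Mul(Add(-5, Mul(-1, 6)), 3)))) = Add(Rational(3, 4), Mul(Rational(-1, 8), Add(-2, Mul(Add(-5, -6), 3)))) = Add(Rational(3, 4), Mul(Rational(-1, 8), Add(-2, Mul(-11, 3)))) = Add(Rational(3, 4), Mul(Rational(-1, 8), Add(-2, -33))) = Add(Rational(3, 4), Mul(Rational(-1, 8), -35)) = Add(Rational(3, 4), Rational(35, 8)) = Rational(41, 8))
Add(Mul(Function('n')(1), -113), Function('J')(-12)) = Add(Mul(4, -113), Rational(41, 8)) = Add(-452, Rational(41, 8)) = Rational(-3575, 8)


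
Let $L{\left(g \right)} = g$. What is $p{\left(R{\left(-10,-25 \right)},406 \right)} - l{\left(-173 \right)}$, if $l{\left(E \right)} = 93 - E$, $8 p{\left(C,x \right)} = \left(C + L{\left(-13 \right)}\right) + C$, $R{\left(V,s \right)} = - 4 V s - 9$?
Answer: $- \frac{4159}{8} \approx -519.88$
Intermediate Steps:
$R{\left(V,s \right)} = -9 - 4 V s$ ($R{\left(V,s \right)} = - 4 V s - 9 = -9 - 4 V s$)
$p{\left(C,x \right)} = - \frac{13}{8} + \frac{C}{4}$ ($p{\left(C,x \right)} = \frac{\left(C - 13\right) + C}{8} = \frac{\left(-13 + C\right) + C}{8} = \frac{-13 + 2 C}{8} = - \frac{13}{8} + \frac{C}{4}$)
$p{\left(R{\left(-10,-25 \right)},406 \right)} - l{\left(-173 \right)} = \left(- \frac{13}{8} + \frac{-9 - \left(-40\right) \left(-25\right)}{4}\right) - \left(93 - -173\right) = \left(- \frac{13}{8} + \frac{-9 - 1000}{4}\right) - \left(93 + 173\right) = \left(- \frac{13}{8} + \frac{1}{4} \left(-1009\right)\right) - 266 = \left(- \frac{13}{8} - \frac{1009}{4}\right) - 266 = - \frac{2031}{8} - 266 = - \frac{4159}{8}$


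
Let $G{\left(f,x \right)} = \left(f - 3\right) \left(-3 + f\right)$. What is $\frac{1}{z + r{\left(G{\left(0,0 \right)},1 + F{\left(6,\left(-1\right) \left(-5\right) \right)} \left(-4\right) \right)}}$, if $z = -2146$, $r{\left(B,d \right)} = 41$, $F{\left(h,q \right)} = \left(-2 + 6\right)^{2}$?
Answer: $- \frac{1}{2105} \approx -0.00047506$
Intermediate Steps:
$F{\left(h,q \right)} = 16$ ($F{\left(h,q \right)} = 4^{2} = 16$)
$G{\left(f,x \right)} = \left(-3 + f\right)^{2}$ ($G{\left(f,x \right)} = \left(-3 + f\right) \left(-3 + f\right) = \left(-3 + f\right)^{2}$)
$\frac{1}{z + r{\left(G{\left(0,0 \right)},1 + F{\left(6,\left(-1\right) \left(-5\right) \right)} \left(-4\right) \right)}} = \frac{1}{-2146 + 41} = \frac{1}{-2105} = - \frac{1}{2105}$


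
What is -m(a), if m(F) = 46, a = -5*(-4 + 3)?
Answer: -46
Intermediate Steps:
a = 5 (a = -5*(-1) = 5)
-m(a) = -1*46 = -46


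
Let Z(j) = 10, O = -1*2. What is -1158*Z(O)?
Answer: -11580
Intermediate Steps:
O = -2
-1158*Z(O) = -1158*10 = -11580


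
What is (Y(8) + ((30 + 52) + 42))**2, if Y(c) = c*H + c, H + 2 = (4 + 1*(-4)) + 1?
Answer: 15376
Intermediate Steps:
H = -1 (H = -2 + ((4 + 1*(-4)) + 1) = -2 + ((4 - 4) + 1) = -2 + (0 + 1) = -2 + 1 = -1)
Y(c) = 0 (Y(c) = c*(-1) + c = -c + c = 0)
(Y(8) + ((30 + 52) + 42))**2 = (0 + ((30 + 52) + 42))**2 = (0 + (82 + 42))**2 = (0 + 124)**2 = 124**2 = 15376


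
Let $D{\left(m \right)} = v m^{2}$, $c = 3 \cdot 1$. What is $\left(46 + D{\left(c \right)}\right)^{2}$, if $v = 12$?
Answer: $23716$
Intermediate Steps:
$c = 3$
$D{\left(m \right)} = 12 m^{2}$
$\left(46 + D{\left(c \right)}\right)^{2} = \left(46 + 12 \cdot 3^{2}\right)^{2} = \left(46 + 12 \cdot 9\right)^{2} = \left(46 + 108\right)^{2} = 154^{2} = 23716$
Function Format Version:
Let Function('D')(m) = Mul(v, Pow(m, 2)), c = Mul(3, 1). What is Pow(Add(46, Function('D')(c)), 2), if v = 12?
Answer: 23716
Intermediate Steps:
c = 3
Function('D')(m) = Mul(12, Pow(m, 2))
Pow(Add(46, Function('D')(c)), 2) = Pow(Add(46, Mul(12, Pow(3, 2))), 2) = Pow(Add(46, Mul(12, 9)), 2) = Pow(Add(46, 108), 2) = Pow(154, 2) = 23716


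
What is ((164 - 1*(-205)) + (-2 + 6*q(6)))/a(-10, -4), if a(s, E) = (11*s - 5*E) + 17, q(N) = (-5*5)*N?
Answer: 533/73 ≈ 7.3014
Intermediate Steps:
q(N) = -25*N
a(s, E) = 17 - 5*E + 11*s (a(s, E) = (-5*E + 11*s) + 17 = 17 - 5*E + 11*s)
((164 - 1*(-205)) + (-2 + 6*q(6)))/a(-10, -4) = ((164 - 1*(-205)) + (-2 + 6*(-25*6)))/(17 - 5*(-4) + 11*(-10)) = ((164 + 205) + (-2 + 6*(-150)))/(17 + 20 - 110) = (369 + (-2 - 900))/(-73) = (369 - 902)*(-1/73) = -533*(-1/73) = 533/73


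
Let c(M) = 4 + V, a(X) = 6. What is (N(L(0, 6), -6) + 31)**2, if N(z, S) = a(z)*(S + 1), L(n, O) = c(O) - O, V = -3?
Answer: 1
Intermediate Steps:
c(M) = 1 (c(M) = 4 - 3 = 1)
L(n, O) = 1 - O
N(z, S) = 6 + 6*S (N(z, S) = 6*(S + 1) = 6*(1 + S) = 6 + 6*S)
(N(L(0, 6), -6) + 31)**2 = ((6 + 6*(-6)) + 31)**2 = ((6 - 36) + 31)**2 = (-30 + 31)**2 = 1**2 = 1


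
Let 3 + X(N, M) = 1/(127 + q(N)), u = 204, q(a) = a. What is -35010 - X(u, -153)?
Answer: -11587318/331 ≈ -35007.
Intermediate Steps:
X(N, M) = -3 + 1/(127 + N)
-35010 - X(u, -153) = -35010 - (-380 - 3*204)/(127 + 204) = -35010 - (-380 - 612)/331 = -35010 - (-992)/331 = -35010 - 1*(-992/331) = -35010 + 992/331 = -11587318/331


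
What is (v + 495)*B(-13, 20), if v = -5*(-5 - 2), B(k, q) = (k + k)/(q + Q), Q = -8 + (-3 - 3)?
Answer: -6890/3 ≈ -2296.7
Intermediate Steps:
Q = -14 (Q = -8 - 6 = -14)
B(k, q) = 2*k/(-14 + q) (B(k, q) = (k + k)/(q - 14) = (2*k)/(-14 + q) = 2*k/(-14 + q))
v = 35 (v = -(-35) = -5*(-7) = 35)
(v + 495)*B(-13, 20) = (35 + 495)*(2*(-13)/(-14 + 20)) = 530*(2*(-13)/6) = 530*(2*(-13)*(⅙)) = 530*(-13/3) = -6890/3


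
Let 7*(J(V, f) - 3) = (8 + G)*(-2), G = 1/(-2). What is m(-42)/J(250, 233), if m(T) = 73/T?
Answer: -73/36 ≈ -2.0278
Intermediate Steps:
G = -½ ≈ -0.50000
J(V, f) = 6/7 (J(V, f) = 3 + ((8 - ½)*(-2))/7 = 3 + ((15/2)*(-2))/7 = 3 + (⅐)*(-15) = 3 - 15/7 = 6/7)
m(-42)/J(250, 233) = (73/(-42))/(6/7) = (73*(-1/42))*(7/6) = -73/42*7/6 = -73/36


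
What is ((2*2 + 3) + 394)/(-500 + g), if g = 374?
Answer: -401/126 ≈ -3.1825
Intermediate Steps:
((2*2 + 3) + 394)/(-500 + g) = ((2*2 + 3) + 394)/(-500 + 374) = ((4 + 3) + 394)/(-126) = (7 + 394)*(-1/126) = 401*(-1/126) = -401/126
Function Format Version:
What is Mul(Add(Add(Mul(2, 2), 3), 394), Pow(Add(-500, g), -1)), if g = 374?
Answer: Rational(-401, 126) ≈ -3.1825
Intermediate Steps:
Mul(Add(Add(Mul(2, 2), 3), 394), Pow(Add(-500, g), -1)) = Mul(Add(Add(Mul(2, 2), 3), 394), Pow(Add(-500, 374), -1)) = Mul(Add(Add(4, 3), 394), Pow(-126, -1)) = Mul(Add(7, 394), Rational(-1, 126)) = Mul(401, Rational(-1, 126)) = Rational(-401, 126)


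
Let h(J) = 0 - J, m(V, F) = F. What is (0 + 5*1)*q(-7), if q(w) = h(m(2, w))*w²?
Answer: 1715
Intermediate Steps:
h(J) = -J
q(w) = -w³ (q(w) = (-w)*w² = -w³)
(0 + 5*1)*q(-7) = (0 + 5*1)*(-1*(-7)³) = (0 + 5)*(-1*(-343)) = 5*343 = 1715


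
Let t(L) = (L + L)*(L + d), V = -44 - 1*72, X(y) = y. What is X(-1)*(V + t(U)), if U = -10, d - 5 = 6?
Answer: 136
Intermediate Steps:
d = 11 (d = 5 + 6 = 11)
V = -116 (V = -44 - 72 = -116)
t(L) = 2*L*(11 + L) (t(L) = (L + L)*(L + 11) = (2*L)*(11 + L) = 2*L*(11 + L))
X(-1)*(V + t(U)) = -(-116 + 2*(-10)*(11 - 10)) = -(-116 + 2*(-10)*1) = -(-116 - 20) = -1*(-136) = 136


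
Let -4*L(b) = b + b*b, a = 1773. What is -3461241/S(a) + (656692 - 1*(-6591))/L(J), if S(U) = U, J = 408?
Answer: -5391557511/2739482 ≈ -1968.1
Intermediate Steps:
L(b) = -b/4 - b²/4 (L(b) = -(b + b*b)/4 = -(b + b²)/4 = -b/4 - b²/4)
-3461241/S(a) + (656692 - 1*(-6591))/L(J) = -3461241/1773 + (656692 - 1*(-6591))/((-¼*408*(1 + 408))) = -3461241*1/1773 + (656692 + 6591)/((-¼*408*409)) = -1153747/591 + 663283/(-41718) = -1153747/591 + 663283*(-1/41718) = -1153747/591 - 663283/41718 = -5391557511/2739482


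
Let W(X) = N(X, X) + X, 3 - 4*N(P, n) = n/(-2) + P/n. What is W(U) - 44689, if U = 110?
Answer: -178259/4 ≈ -44565.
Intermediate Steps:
N(P, n) = ¾ + n/8 - P/(4*n) (N(P, n) = ¾ - (n/(-2) + P/n)/4 = ¾ - (n*(-½) + P/n)/4 = ¾ - (-n/2 + P/n)/4 = ¾ + (n/8 - P/(4*n)) = ¾ + n/8 - P/(4*n))
W(X) = X + (-2*X + X*(6 + X))/(8*X) (W(X) = (-2*X + X*(6 + X))/(8*X) + X = X + (-2*X + X*(6 + X))/(8*X))
W(U) - 44689 = (½ + (9/8)*110) - 44689 = (½ + 495/4) - 44689 = 497/4 - 44689 = -178259/4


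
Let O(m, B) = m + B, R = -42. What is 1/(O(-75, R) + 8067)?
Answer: 1/7950 ≈ 0.00012579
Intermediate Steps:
O(m, B) = B + m
1/(O(-75, R) + 8067) = 1/((-42 - 75) + 8067) = 1/(-117 + 8067) = 1/7950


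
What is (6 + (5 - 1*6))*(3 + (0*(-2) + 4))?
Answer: 35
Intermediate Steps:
(6 + (5 - 1*6))*(3 + (0*(-2) + 4)) = (6 + (5 - 6))*(3 + (0 + 4)) = (6 - 1)*(3 + 4) = 5*7 = 35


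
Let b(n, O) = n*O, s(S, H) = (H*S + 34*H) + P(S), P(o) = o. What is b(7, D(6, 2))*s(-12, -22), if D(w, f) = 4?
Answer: -13888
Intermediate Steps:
s(S, H) = S + 34*H + H*S (s(S, H) = (H*S + 34*H) + S = (34*H + H*S) + S = S + 34*H + H*S)
b(n, O) = O*n
b(7, D(6, 2))*s(-12, -22) = (4*7)*(-12 + 34*(-22) - 22*(-12)) = 28*(-12 - 748 + 264) = 28*(-496) = -13888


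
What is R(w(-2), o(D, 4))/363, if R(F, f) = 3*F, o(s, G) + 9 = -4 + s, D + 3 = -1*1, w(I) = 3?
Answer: 3/121 ≈ 0.024793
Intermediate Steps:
D = -4 (D = -3 - 1*1 = -3 - 1 = -4)
o(s, G) = -13 + s (o(s, G) = -9 + (-4 + s) = -13 + s)
R(w(-2), o(D, 4))/363 = (3*3)/363 = 9*(1/363) = 3/121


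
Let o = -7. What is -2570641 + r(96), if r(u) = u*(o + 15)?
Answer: -2569873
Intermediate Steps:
r(u) = 8*u (r(u) = u*(-7 + 15) = u*8 = 8*u)
-2570641 + r(96) = -2570641 + 8*96 = -2570641 + 768 = -2569873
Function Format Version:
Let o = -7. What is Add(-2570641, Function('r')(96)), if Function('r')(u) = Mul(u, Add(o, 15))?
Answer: -2569873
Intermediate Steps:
Function('r')(u) = Mul(8, u) (Function('r')(u) = Mul(u, Add(-7, 15)) = Mul(u, 8) = Mul(8, u))
Add(-2570641, Function('r')(96)) = Add(-2570641, Mul(8, 96)) = Add(-2570641, 768) = -2569873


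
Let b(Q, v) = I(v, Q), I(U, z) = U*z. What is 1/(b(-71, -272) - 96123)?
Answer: -1/76811 ≈ -1.3019e-5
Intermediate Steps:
b(Q, v) = Q*v (b(Q, v) = v*Q = Q*v)
1/(b(-71, -272) - 96123) = 1/(-71*(-272) - 96123) = 1/(19312 - 96123) = 1/(-76811) = -1/76811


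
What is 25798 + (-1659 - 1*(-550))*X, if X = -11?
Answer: 37997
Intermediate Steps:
25798 + (-1659 - 1*(-550))*X = 25798 + (-1659 - 1*(-550))*(-11) = 25798 + (-1659 + 550)*(-11) = 25798 - 1109*(-11) = 25798 + 12199 = 37997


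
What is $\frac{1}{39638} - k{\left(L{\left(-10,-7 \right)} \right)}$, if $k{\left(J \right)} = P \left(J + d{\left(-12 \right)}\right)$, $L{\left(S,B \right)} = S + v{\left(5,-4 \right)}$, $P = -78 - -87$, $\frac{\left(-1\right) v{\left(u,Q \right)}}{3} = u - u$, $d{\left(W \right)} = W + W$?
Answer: $\frac{12129229}{39638} \approx 306.0$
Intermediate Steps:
$d{\left(W \right)} = 2 W$
$v{\left(u,Q \right)} = 0$ ($v{\left(u,Q \right)} = - 3 \left(u - u\right) = \left(-3\right) 0 = 0$)
$P = 9$ ($P = -78 + 87 = 9$)
$L{\left(S,B \right)} = S$ ($L{\left(S,B \right)} = S + 0 = S$)
$k{\left(J \right)} = -216 + 9 J$ ($k{\left(J \right)} = 9 \left(J + 2 \left(-12\right)\right) = 9 \left(J - 24\right) = 9 \left(-24 + J\right) = -216 + 9 J$)
$\frac{1}{39638} - k{\left(L{\left(-10,-7 \right)} \right)} = \frac{1}{39638} - \left(-216 + 9 \left(-10\right)\right) = \frac{1}{39638} - \left(-216 - 90\right) = \frac{1}{39638} - -306 = \frac{1}{39638} + 306 = \frac{12129229}{39638}$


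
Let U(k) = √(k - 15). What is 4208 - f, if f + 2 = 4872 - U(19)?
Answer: -660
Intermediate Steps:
U(k) = √(-15 + k)
f = 4868 (f = -2 + (4872 - √(-15 + 19)) = -2 + (4872 - √4) = -2 + (4872 - 1*2) = -2 + (4872 - 2) = -2 + 4870 = 4868)
4208 - f = 4208 - 1*4868 = 4208 - 4868 = -660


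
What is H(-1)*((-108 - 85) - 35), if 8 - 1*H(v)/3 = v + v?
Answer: -6840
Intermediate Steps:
H(v) = 24 - 6*v (H(v) = 24 - 3*(v + v) = 24 - 6*v)
H(-1)*((-108 - 85) - 35) = (24 - 6*(-1))*((-108 - 85) - 35) = (24 + 6)*(-193 - 35) = 30*(-228) = -6840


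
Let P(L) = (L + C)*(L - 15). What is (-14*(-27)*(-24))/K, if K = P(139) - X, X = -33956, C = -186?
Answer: -189/586 ≈ -0.32253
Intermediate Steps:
P(L) = (-186 + L)*(-15 + L) (P(L) = (L - 186)*(L - 15) = (-186 + L)*(-15 + L))
K = 28128 (K = (2790 + 139**2 - 201*139) - 1*(-33956) = (2790 + 19321 - 27939) + 33956 = -5828 + 33956 = 28128)
(-14*(-27)*(-24))/K = (-14*(-27)*(-24))/28128 = (378*(-24))*(1/28128) = -9072*1/28128 = -189/586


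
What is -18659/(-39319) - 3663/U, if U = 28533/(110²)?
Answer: -580725372151/373963009 ≈ -1552.9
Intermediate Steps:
U = 28533/12100 ≈ 2.3581
-18659/(-39319) - 3663/U = -18659/(-39319) - 3663/28533/12100 = -18659*(-1/39319) - 3663*12100/28533 = 18659/39319 - 14774100/9511 = -580725372151/373963009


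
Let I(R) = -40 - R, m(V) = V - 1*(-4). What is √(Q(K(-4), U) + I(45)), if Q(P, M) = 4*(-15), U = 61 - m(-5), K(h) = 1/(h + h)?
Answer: I*√145 ≈ 12.042*I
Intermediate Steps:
m(V) = 4 + V (m(V) = V + 4 = 4 + V)
K(h) = 1/(2*h)
U = 62 (U = 61 - (4 - 5) = 61 - 1*(-1) = 61 + 1 = 62)
Q(P, M) = -60
√(Q(K(-4), U) + I(45)) = √(-60 + (-40 - 1*45)) = √(-60 + (-40 - 45)) = √(-60 - 85) = √(-145) = I*√145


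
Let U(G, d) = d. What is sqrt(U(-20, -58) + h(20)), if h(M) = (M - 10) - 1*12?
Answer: 2*I*sqrt(15) ≈ 7.746*I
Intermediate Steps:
h(M) = -22 + M (h(M) = (-10 + M) - 12 = -22 + M)
sqrt(U(-20, -58) + h(20)) = sqrt(-58 + (-22 + 20)) = sqrt(-58 - 2) = sqrt(-60) = 2*I*sqrt(15)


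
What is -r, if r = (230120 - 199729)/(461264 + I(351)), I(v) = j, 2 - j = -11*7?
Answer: -30391/461343 ≈ -0.065875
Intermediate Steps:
j = 79 (j = 2 - (-11)*7 = 2 - 1*(-77) = 2 + 77 = 79)
I(v) = 79
r = 30391/461343 (r = (230120 - 199729)/(461264 + 79) = 30391/461343 ≈ 0.065875)
-r = -1*30391/461343 = -30391/461343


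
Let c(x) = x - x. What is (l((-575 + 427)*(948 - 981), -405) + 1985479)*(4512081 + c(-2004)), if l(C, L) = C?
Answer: 8980679075403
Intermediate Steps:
c(x) = 0
(l((-575 + 427)*(948 - 981), -405) + 1985479)*(4512081 + c(-2004)) = ((-575 + 427)*(948 - 981) + 1985479)*(4512081 + 0) = (-148*(-33) + 1985479)*4512081 = (4884 + 1985479)*4512081 = 1990363*4512081 = 8980679075403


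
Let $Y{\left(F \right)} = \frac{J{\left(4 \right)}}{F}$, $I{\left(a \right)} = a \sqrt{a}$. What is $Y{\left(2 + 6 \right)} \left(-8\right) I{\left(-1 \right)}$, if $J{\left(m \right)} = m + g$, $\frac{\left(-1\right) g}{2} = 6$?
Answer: $- 8 i \approx - 8.0 i$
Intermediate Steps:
$g = -12$ ($g = \left(-2\right) 6 = -12$)
$J{\left(m \right)} = -12 + m$ ($J{\left(m \right)} = m - 12 = -12 + m$)
$I{\left(a \right)} = a^{\frac{3}{2}}$
$Y{\left(F \right)} = - \frac{8}{F}$ ($Y{\left(F \right)} = \frac{-12 + 4}{F} = - \frac{8}{F}$)
$Y{\left(2 + 6 \right)} \left(-8\right) I{\left(-1 \right)} = - \frac{8}{2 + 6} \left(-8\right) \left(-1\right)^{\frac{3}{2}} = - \frac{8}{8} \left(-8\right) \left(- i\right) = \left(-8\right) \frac{1}{8} \left(-8\right) \left(- i\right) = \left(-1\right) \left(-8\right) \left(- i\right) = 8 \left(- i\right) = - 8 i$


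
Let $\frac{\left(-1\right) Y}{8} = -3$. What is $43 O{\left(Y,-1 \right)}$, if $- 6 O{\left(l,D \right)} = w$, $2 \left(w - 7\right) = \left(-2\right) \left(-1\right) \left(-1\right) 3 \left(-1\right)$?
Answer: $- \frac{215}{3} \approx -71.667$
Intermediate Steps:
$Y = 24$ ($Y = \left(-8\right) \left(-3\right) = 24$)
$w = 10$ ($w = 7 + \frac{\left(-2\right) \left(-1\right) \left(-1\right) 3 \left(-1\right)}{2} = 7 + \frac{2 \left(-1\right) 3 \left(-1\right)}{2} = 7 + \frac{\left(-2\right) 3 \left(-1\right)}{2} = 7 + \frac{\left(-6\right) \left(-1\right)}{2} = 7 + \frac{1}{2} \cdot 6 = 7 + 3 = 10$)
$O{\left(l,D \right)} = - \frac{5}{3}$ ($O{\left(l,D \right)} = \left(- \frac{1}{6}\right) 10 = - \frac{5}{3}$)
$43 O{\left(Y,-1 \right)} = 43 \left(- \frac{5}{3}\right) = - \frac{215}{3}$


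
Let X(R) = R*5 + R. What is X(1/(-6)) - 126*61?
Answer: -7687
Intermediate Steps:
X(R) = 6*R (X(R) = 5*R + R = 6*R)
X(1/(-6)) - 126*61 = 6/(-6) - 126*61 = 6*(-1/6) - 7686 = -1 - 7686 = -7687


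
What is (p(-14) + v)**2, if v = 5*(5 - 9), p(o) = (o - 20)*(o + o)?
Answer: 868624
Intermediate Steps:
p(o) = 2*o*(-20 + o) (p(o) = (-20 + o)*(2*o) = 2*o*(-20 + o))
v = -20 (v = 5*(-4) = -20)
(p(-14) + v)**2 = (2*(-14)*(-20 - 14) - 20)**2 = (2*(-14)*(-34) - 20)**2 = (952 - 20)**2 = 932**2 = 868624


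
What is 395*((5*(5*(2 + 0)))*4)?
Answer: 79000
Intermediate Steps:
395*((5*(5*(2 + 0)))*4) = 395*((5*(5*2))*4) = 395*((5*10)*4) = 395*(50*4) = 395*200 = 79000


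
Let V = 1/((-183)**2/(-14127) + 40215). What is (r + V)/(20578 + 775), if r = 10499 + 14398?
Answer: 4714527593693/4043431241016 ≈ 1.1660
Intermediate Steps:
r = 24897
V = 4709/189361272 (V = 1/(33489*(-1/14127) + 40215) = 1/(-11163/4709 + 40215) = 1/(189361272/4709) = 4709/189361272 ≈ 2.4868e-5)
(r + V)/(20578 + 775) = (24897 + 4709/189361272)/(20578 + 775) = (4714527593693/189361272)/21353 = (4714527593693/189361272)*(1/21353) = 4714527593693/4043431241016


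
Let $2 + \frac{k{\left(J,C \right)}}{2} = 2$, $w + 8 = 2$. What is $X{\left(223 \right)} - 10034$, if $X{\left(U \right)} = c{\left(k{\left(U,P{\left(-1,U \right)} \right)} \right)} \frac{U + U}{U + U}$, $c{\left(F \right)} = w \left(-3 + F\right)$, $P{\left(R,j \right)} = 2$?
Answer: $-10016$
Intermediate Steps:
$w = -6$ ($w = -8 + 2 = -6$)
$k{\left(J,C \right)} = 0$ ($k{\left(J,C \right)} = -4 + 2 \cdot 2 = -4 + 4 = 0$)
$c{\left(F \right)} = 18 - 6 F$ ($c{\left(F \right)} = - 6 \left(-3 + F\right) = 18 - 6 F$)
$X{\left(U \right)} = 18$ ($X{\left(U \right)} = \left(18 - 0\right) \frac{U + U}{U + U} = \left(18 + 0\right) \frac{2 U}{2 U} = 18 \cdot 2 U \frac{1}{2 U} = 18 \cdot 1 = 18$)
$X{\left(223 \right)} - 10034 = 18 - 10034 = -10016$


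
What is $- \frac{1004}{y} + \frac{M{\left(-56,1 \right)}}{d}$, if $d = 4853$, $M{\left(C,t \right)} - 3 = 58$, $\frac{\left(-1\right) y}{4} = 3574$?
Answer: $\frac{1436117}{17344622} \approx 0.082799$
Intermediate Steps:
$y = -14296$ ($y = \left(-4\right) 3574 = -14296$)
$M{\left(C,t \right)} = 61$ ($M{\left(C,t \right)} = 3 + 58 = 61$)
$- \frac{1004}{y} + \frac{M{\left(-56,1 \right)}}{d} = - \frac{1004}{-14296} + \frac{61}{4853} = \left(-1004\right) \left(- \frac{1}{14296}\right) + 61 \cdot \frac{1}{4853} = \frac{251}{3574} + \frac{61}{4853} = \frac{1436117}{17344622}$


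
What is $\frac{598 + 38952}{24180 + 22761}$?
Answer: $\frac{39550}{46941} \approx 0.84255$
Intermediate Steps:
$\frac{598 + 38952}{24180 + 22761} = \frac{39550}{46941}$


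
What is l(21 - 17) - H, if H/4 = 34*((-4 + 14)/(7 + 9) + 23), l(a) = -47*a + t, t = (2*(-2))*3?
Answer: -3413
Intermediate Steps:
t = -12 (t = -4*3 = -12)
l(a) = -12 - 47*a (l(a) = -47*a - 12 = -12 - 47*a)
H = 3213 (H = 4*(34*((-4 + 14)/(7 + 9) + 23)) = 4*(34*(10/16 + 23)) = 4*(34*(10*(1/16) + 23)) = 4*(34*(5/8 + 23)) = 4*(34*(189/8)) = 4*(3213/4) = 3213)
l(21 - 17) - H = (-12 - 47*(21 - 17)) - 1*3213 = (-12 - 47*4) - 3213 = (-12 - 188) - 3213 = -200 - 3213 = -3413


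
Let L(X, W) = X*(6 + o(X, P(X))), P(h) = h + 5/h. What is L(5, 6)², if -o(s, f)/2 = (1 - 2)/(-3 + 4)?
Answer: 1600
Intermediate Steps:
o(s, f) = 2 (o(s, f) = -2*(1 - 2)/(-3 + 4) = -(-2)/1 = -(-2) = -2*(-1) = 2)
L(X, W) = 8*X (L(X, W) = X*(6 + 2) = X*8 = 8*X)
L(5, 6)² = (8*5)² = 40² = 1600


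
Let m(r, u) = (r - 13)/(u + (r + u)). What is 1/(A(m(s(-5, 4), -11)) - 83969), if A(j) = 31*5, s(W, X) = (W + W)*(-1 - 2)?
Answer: -1/83814 ≈ -1.1931e-5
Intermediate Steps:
s(W, X) = -6*W (s(W, X) = (2*W)*(-3) = -6*W)
m(r, u) = (-13 + r)/(r + 2*u)
A(j) = 155
1/(A(m(s(-5, 4), -11)) - 83969) = 1/(155 - 83969) = 1/(-83814) = -1/83814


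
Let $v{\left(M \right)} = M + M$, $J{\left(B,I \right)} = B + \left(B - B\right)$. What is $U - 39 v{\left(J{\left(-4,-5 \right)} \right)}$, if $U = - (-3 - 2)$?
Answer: $317$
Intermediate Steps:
$J{\left(B,I \right)} = B$ ($J{\left(B,I \right)} = B + 0 = B$)
$v{\left(M \right)} = 2 M$
$U = 5$ ($U = \left(-1\right) \left(-5\right) = 5$)
$U - 39 v{\left(J{\left(-4,-5 \right)} \right)} = 5 - 39 \cdot 2 \left(-4\right) = 5 - -312 = 5 + 312 = 317$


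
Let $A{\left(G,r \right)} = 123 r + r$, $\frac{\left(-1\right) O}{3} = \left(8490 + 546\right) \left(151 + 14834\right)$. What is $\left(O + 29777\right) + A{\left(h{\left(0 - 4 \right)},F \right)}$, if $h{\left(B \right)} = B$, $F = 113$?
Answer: $-406169591$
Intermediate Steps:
$O = -406213380$ ($O = - 3 \left(8490 + 546\right) \left(151 + 14834\right) = - 3 \cdot 9036 \cdot 14985 = \left(-3\right) 135404460 = -406213380$)
$A{\left(G,r \right)} = 124 r$
$\left(O + 29777\right) + A{\left(h{\left(0 - 4 \right)},F \right)} = \left(-406213380 + 29777\right) + 124 \cdot 113 = -406183603 + 14012 = -406169591$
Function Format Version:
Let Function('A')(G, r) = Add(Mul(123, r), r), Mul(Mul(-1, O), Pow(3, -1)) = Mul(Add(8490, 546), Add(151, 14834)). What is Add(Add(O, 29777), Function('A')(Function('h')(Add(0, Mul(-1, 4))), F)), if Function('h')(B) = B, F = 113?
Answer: -406169591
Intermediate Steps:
O = -406213380 (O = Mul(-3, Mul(Add(8490, 546), Add(151, 14834))) = Mul(-3, Mul(9036, 14985)) = Mul(-3, 135404460) = -406213380)
Function('A')(G, r) = Mul(124, r)
Add(Add(O, 29777), Function('A')(Function('h')(Add(0, Mul(-1, 4))), F)) = Add(Add(-406213380, 29777), Mul(124, 113)) = Add(-406183603, 14012) = -406169591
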